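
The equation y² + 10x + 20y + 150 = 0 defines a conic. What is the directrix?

x = -5/2

Only y is squared. Complete the square in y: (y + 10)² = -10(x + 5).
Vertex (-5, -10); 4p = -10 so p = -5/2. Opens left.
Directrix is the vertical line x = h − p = -5 − (-5/2) = -5/2.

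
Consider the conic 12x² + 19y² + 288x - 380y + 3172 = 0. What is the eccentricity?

Group the x- and y-terms: 12(x² + 24x) + 19(y² - 20y) = -3172
Completing the square gives 12(x + 12)² + 19(y - 10)² = -3172 + 1728 + 1900 = 456.
Divide through by 456 to get (x + 12)²/38 + (y - 10)²/24 = 1.
Ellipse, center (-12, 10), major axis horizontal; a² = 38, b² = 24.
c² = a² - b² = 14, so c = √14.
e = c/a = √14/√38 = √133/19.

e = √133/19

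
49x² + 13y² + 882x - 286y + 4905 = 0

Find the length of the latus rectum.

Group: 49(x² + 18x) + 13(y² - 22y) = -4905
49(x + 9)² + 13(y - 11)² = -4905 + 3969 + 1573 = 637
Divide through by 637 to get (x + 9)²/13 + (y - 11)²/49 = 1.
Ellipse, center (-9, 11), major axis vertical; a² = 49, b² = 13.
Latus rectum length = 2b²/a = 2·13/7 = 26/7.

26/7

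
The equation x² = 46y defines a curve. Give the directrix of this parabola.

y = -23/2

Vertex (0, 0); 4p = 46 so p = 23/2. Opens up.
Directrix is the horizontal line y = k − p = 0 − (23/2) = -23/2.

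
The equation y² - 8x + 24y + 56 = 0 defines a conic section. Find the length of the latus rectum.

Only y is squared. Complete the square in y: (y + 12)² = 8(x + 11).
Vertex (-11, -12); 4p = 8 so p = 2. Opens right.
Latus rectum length = |4p| = 8.

8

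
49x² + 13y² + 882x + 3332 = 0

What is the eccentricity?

Collect terms: 49(x² + 18x) + 13y² = -3332
Complete the square in x and y: 49(x + 9)² + 13y² = -3332 + 3969 + 0 = 637
Divide through by 637 to get (x + 9)²/13 + y²/49 = 1.
Ellipse, center (-9, 0), major axis vertical; a² = 49, b² = 13.
c² = a² - b² = 36, so c = 6.
e = c/a = 6/7.

e = 6/7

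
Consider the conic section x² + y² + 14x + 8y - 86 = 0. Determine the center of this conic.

Group: (x² + 14x) + (y² + 8y) = 86
Complete the square in x and y: (x + 7)² + (y + 4)² = 86 + 49 + 16 = 151
So (x + 7)² + (y + 4)² = 151.
Circle centered at (-7, -4) with r² = 151.

(-7, -4)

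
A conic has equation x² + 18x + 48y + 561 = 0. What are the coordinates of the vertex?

Only x is squared. Complete the square in x: (x + 9)² = -48(y + 10).
Vertex (-9, -10); 4p = -48 so p = -12. Opens down.

(-9, -10)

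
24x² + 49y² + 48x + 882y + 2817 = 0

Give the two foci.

Collect terms: 24(x² + 2x) + 49(y² + 18y) = -2817
Complete the square in x and y: 24(x + 1)² + 49(y + 9)² = -2817 + 24 + 3969 = 1176
Dividing both sides by 1176: (x + 1)²/49 + (y + 9)²/24 = 1
Ellipse, center (-1, -9), major axis horizontal; a² = 49, b² = 24.
c² = a² - b² = 49 - 24 = 25, so c = 5.
Foci lie on the horizontal axis through the center: (h ± c, k).

(-6, -9) and (4, -9)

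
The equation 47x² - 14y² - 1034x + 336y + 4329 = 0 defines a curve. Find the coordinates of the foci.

Group: 47(x² - 22x) -14(y² - 24y) = -4329
47(x - 11)² -14(y - 12)² = -4329 + 5687 - 2016 = -658
Dividing both sides by -658: (y - 12)²/47 - (x - 11)²/14 = 1
Hyperbola, center (11, 12), transverse axis vertical; a² = 47, b² = 14.
c² = a² + b² = 47 + 14 = 61, so c = √61.
Foci lie on the vertical axis through the center: (h, k ± c).

(11, 12 - √61) and (11, 12 + √61)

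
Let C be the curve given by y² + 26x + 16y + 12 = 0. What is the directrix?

Only y is squared. Complete the square in y: (y + 8)² = -26(x - 2).
Vertex (2, -8); 4p = -26 so p = -13/2. Opens left.
Directrix is the vertical line x = h − p = 2 − (-13/2) = 17/2.

x = 17/2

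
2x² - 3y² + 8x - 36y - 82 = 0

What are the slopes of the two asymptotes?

Rearranging, 2(x² + 4x) -3(y² + 12y) = 82.
2(x + 2)² -3(y + 6)² = 82 + 8 - 108 = -18
Divide by -18: (y + 6)²/6 - (x + 2)²/9 = 1
Hyperbola, center (-2, -6), transverse axis vertical; a² = 6, b² = 9.
For a vertical hyperbola the asymptotes have slope ±a/b.
Here that is ±√6/3.

√6/3 and -√6/3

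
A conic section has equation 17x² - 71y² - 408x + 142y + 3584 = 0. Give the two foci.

Rearranging, 17(x² - 24x) -71(y² - 2y) = -3584.
17(x - 12)² -71(y - 1)² = -3584 + 2448 - 71 = -1207
Divide through by -1207 to get (y - 1)²/17 - (x - 12)²/71 = 1.
Hyperbola, center (12, 1), transverse axis vertical; a² = 17, b² = 71.
c² = a² + b² = 17 + 71 = 88, so c = 2√22.
Foci lie on the vertical axis through the center: (h, k ± c).

(12, 1 - 2√22) and (12, 1 + 2√22)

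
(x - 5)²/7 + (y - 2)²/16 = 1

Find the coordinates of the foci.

(5, -1) and (5, 5)

Center (5, 2). The larger denominator 16 sits under the y-term, so the major axis is vertical; a² = 16, b² = 7.
c² = a² - b² = 16 - 7 = 9, so c = 3.
Foci lie on the vertical axis through the center: (h, k ± c).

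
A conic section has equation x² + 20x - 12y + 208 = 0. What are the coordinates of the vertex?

(-10, 9)

Only x is squared. Complete the square in x: (x + 10)² = 12(y - 9).
Vertex (-10, 9); 4p = 12 so p = 3. Opens up.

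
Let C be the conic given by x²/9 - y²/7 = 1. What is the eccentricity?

Center (0, 0). The positive term is the x-term, so the transverse axis is horizontal; a² = 9, b² = 7.
c² = a² + b² = 16, so c = 4.
e = c/a = 4/3.

e = 4/3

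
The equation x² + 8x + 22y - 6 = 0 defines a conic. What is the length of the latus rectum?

Only x is squared. Complete the square in x: (x + 4)² = -22(y - 1).
Vertex (-4, 1); 4p = -22 so p = -11/2. Opens down.
Latus rectum length = |4p| = 22.

22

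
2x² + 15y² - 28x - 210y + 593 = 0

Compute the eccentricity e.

e = √195/15

Rearranging, 2(x² - 14x) + 15(y² - 14y) = -593.
2(x - 7)² + 15(y - 7)² = -593 + 98 + 735 = 240
Dividing both sides by 240: (x - 7)²/120 + (y - 7)²/16 = 1
Ellipse, center (7, 7), major axis horizontal; a² = 120, b² = 16.
c² = a² - b² = 104, so c = 2√26.
e = c/a = 2√26/2√30 = √195/15.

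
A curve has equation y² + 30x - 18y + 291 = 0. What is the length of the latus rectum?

30

Only y is squared. Complete the square in y: (y - 9)² = -30(x + 7).
Vertex (-7, 9); 4p = -30 so p = -15/2. Opens left.
Latus rectum length = |4p| = 30.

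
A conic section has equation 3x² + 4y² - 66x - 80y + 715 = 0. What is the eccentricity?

Rearranging, 3(x² - 22x) + 4(y² - 20y) = -715.
Complete the square in x and y: 3(x - 11)² + 4(y - 10)² = -715 + 363 + 400 = 48
Dividing both sides by 48: (x - 11)²/16 + (y - 10)²/12 = 1
Ellipse, center (11, 10), major axis horizontal; a² = 16, b² = 12.
c² = a² - b² = 4, so c = 2.
e = c/a = 2/4 = 1/2.

e = 1/2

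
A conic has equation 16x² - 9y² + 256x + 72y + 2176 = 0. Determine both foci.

Group: 16(x² + 16x) -9(y² - 8y) = -2176
Completing the square gives 16(x + 8)² -9(y - 4)² = -2176 + 1024 - 144 = -1296.
Dividing both sides by -1296: (y - 4)²/144 - (x + 8)²/81 = 1
Hyperbola, center (-8, 4), transverse axis vertical; a² = 144, b² = 81.
c² = a² + b² = 144 + 81 = 225, so c = 15.
Foci lie on the vertical axis through the center: (h, k ± c).

(-8, -11) and (-8, 19)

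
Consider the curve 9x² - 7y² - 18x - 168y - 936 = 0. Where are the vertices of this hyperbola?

Group the x- and y-terms: 9(x² - 2x) -7(y² + 24y) = 936
Complete the square in x and y: 9(x - 1)² -7(y + 12)² = 936 + 9 - 1008 = -63
Divide through by -63 to get (y + 12)²/9 - (x - 1)²/7 = 1.
Hyperbola, center (1, -12), transverse axis vertical; a² = 9, b² = 7.
a = 3. Vertices at (h, k ± a).

(1, -15) and (1, -9)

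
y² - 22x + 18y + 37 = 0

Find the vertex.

(-2, -9)

Only y is squared. Complete the square in y: (y + 9)² = 22(x + 2).
Vertex (-2, -9); 4p = 22 so p = 11/2. Opens right.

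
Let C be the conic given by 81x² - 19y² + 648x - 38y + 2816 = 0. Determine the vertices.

(-4, -10) and (-4, 8)

81(x² + 8x) -19(y² + 2y) = -2816
Completing the square gives 81(x + 4)² -19(y + 1)² = -2816 + 1296 - 19 = -1539.
Divide through by -1539 to get (y + 1)²/81 - (x + 4)²/19 = 1.
Hyperbola, center (-4, -1), transverse axis vertical; a² = 81, b² = 19.
a = 9. Vertices at (h, k ± a).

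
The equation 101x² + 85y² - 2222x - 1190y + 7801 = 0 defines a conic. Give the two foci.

(11, 3) and (11, 11)

Collect terms: 101(x² - 22x) + 85(y² - 14y) = -7801
Complete the square: 101(x - 11)² + 85(y - 7)² = -7801 + 12221 + 4165 = 8585
Divide through by 8585 to get (x - 11)²/85 + (y - 7)²/101 = 1.
Ellipse, center (11, 7), major axis vertical; a² = 101, b² = 85.
c² = a² - b² = 101 - 85 = 16, so c = 4.
Foci lie on the vertical axis through the center: (h, k ± c).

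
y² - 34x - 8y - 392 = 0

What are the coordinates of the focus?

Only y is squared. Complete the square in y: (y - 4)² = 34(x + 12).
Vertex (-12, 4); 4p = 34 so p = 17/2. Opens right.
Focus is p units from the vertex along the axis: (h + p, k).

(-7/2, 4)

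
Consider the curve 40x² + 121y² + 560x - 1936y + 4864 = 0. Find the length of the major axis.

22

Rearranging, 40(x² + 14x) + 121(y² - 16y) = -4864.
Complete the square: 40(x + 7)² + 121(y - 8)² = -4864 + 1960 + 7744 = 4840
Divide by 4840: (x + 7)²/121 + (y - 8)²/40 = 1
Ellipse, center (-7, 8), major axis horizontal; a² = 121, b² = 40.
a² = 121 so a = 11; the major axis has length 2a = 22.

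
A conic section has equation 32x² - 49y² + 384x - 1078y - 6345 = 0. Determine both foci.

(-15, -11) and (3, -11)

Group: 32(x² + 12x) -49(y² + 22y) = 6345
Complete the square: 32(x + 6)² -49(y + 11)² = 6345 + 1152 - 5929 = 1568
Divide through by 1568 to get (x + 6)²/49 - (y + 11)²/32 = 1.
Hyperbola, center (-6, -11), transverse axis horizontal; a² = 49, b² = 32.
c² = a² + b² = 49 + 32 = 81, so c = 9.
Foci lie on the horizontal axis through the center: (h ± c, k).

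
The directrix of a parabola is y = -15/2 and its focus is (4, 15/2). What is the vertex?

(4, 0)

The vertex is the midpoint between the focus and the directrix along the axis of symmetry.
Axis is vertical (directrix is horizontal). Vertex y-coordinate = (15/2 + (-15/2))/2 = 0; x-coordinate = 4.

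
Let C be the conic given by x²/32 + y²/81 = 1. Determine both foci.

(0, -7) and (0, 7)

Center (0, 0). The larger denominator 81 sits under the y-term, so the major axis is vertical; a² = 81, b² = 32.
c² = a² - b² = 81 - 32 = 49, so c = 7.
Foci lie on the vertical axis through the center: (h, k ± c).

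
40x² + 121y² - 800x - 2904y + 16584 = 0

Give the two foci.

Group the x- and y-terms: 40(x² - 20x) + 121(y² - 24y) = -16584
Complete the square: 40(x - 10)² + 121(y - 12)² = -16584 + 4000 + 17424 = 4840
Divide through by 4840 to get (x - 10)²/121 + (y - 12)²/40 = 1.
Ellipse, center (10, 12), major axis horizontal; a² = 121, b² = 40.
c² = a² - b² = 121 - 40 = 81, so c = 9.
Foci lie on the horizontal axis through the center: (h ± c, k).

(1, 12) and (19, 12)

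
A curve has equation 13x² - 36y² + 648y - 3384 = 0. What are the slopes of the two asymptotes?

13x² -36(y² - 18y) = 3384
13x² -36(y - 9)² = 3384 + 0 - 2916 = 468
Dividing both sides by 468: x²/36 - (y - 9)²/13 = 1
Hyperbola, center (0, 9), transverse axis horizontal; a² = 36, b² = 13.
For a horizontal hyperbola the asymptotes have slope ±b/a.
Here that is ±√13/6.

√13/6 and -√13/6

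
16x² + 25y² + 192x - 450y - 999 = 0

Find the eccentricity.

e = 3/5

Collect terms: 16(x² + 12x) + 25(y² - 18y) = 999
Complete the square: 16(x + 6)² + 25(y - 9)² = 999 + 576 + 2025 = 3600
Divide through by 3600 to get (x + 6)²/225 + (y - 9)²/144 = 1.
Ellipse, center (-6, 9), major axis horizontal; a² = 225, b² = 144.
c² = a² - b² = 81, so c = 9.
e = c/a = 9/15 = 3/5.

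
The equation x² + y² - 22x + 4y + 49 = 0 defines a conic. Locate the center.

(11, -2)

Collect terms: (x² - 22x) + (y² + 4y) = -49
Complete the square: (x - 11)² + (y + 2)² = -49 + 121 + 4 = 76
So (x - 11)² + (y + 2)² = 76.
Circle centered at (11, -2) with r² = 76.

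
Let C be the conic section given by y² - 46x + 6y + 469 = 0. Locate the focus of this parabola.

(43/2, -3)

Only y is squared. Complete the square in y: (y + 3)² = 46(x - 10).
Vertex (10, -3); 4p = 46 so p = 23/2. Opens right.
Focus is p units from the vertex along the axis: (h + p, k).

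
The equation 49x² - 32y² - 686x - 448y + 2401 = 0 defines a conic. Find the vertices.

(7, -14) and (7, 0)

49(x² - 14x) -32(y² + 14y) = -2401
Complete the square in x and y: 49(x - 7)² -32(y + 7)² = -2401 + 2401 - 1568 = -1568
Dividing both sides by -1568: (y + 7)²/49 - (x - 7)²/32 = 1
Hyperbola, center (7, -7), transverse axis vertical; a² = 49, b² = 32.
a = 7. Vertices at (h, k ± a).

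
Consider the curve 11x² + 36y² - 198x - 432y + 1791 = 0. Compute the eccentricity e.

Collect terms: 11(x² - 18x) + 36(y² - 12y) = -1791
Complete the square in x and y: 11(x - 9)² + 36(y - 6)² = -1791 + 891 + 1296 = 396
Divide through by 396 to get (x - 9)²/36 + (y - 6)²/11 = 1.
Ellipse, center (9, 6), major axis horizontal; a² = 36, b² = 11.
c² = a² - b² = 25, so c = 5.
e = c/a = 5/6.

e = 5/6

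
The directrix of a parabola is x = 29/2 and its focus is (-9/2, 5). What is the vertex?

(5, 5)

The vertex is the midpoint between the focus and the directrix along the axis of symmetry.
Axis is horizontal (directrix is vertical). Vertex x-coordinate = (-9/2 + 29/2)/2 = 5; y-coordinate = 5.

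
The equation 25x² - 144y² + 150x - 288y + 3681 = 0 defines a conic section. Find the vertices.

(-3, -6) and (-3, 4)

25(x² + 6x) -144(y² + 2y) = -3681
Complete the square: 25(x + 3)² -144(y + 1)² = -3681 + 225 - 144 = -3600
Divide by -3600: (y + 1)²/25 - (x + 3)²/144 = 1
Hyperbola, center (-3, -1), transverse axis vertical; a² = 25, b² = 144.
a = 5. Vertices at (h, k ± a).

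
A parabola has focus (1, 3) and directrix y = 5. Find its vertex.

The vertex is the midpoint between the focus and the directrix along the axis of symmetry.
Axis is vertical (directrix is horizontal). Vertex y-coordinate = (3 + 5)/2 = 4; x-coordinate = 1.

(1, 4)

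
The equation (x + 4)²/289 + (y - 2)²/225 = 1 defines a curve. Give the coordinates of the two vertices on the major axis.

Center (-4, 2). The larger denominator 289 sits under the x-term, so the major axis is horizontal; a² = 289, b² = 225.
a = 17. Vertices at (h ± a, k).

(-21, 2) and (13, 2)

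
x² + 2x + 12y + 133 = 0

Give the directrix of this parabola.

y = -8

Only x is squared. Complete the square in x: (x + 1)² = -12(y + 11).
Vertex (-1, -11); 4p = -12 so p = -3. Opens down.
Directrix is the horizontal line y = k − p = -11 − (-3) = -8.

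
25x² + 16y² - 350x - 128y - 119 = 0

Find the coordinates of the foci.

25(x² - 14x) + 16(y² - 8y) = 119
Complete the square in x and y: 25(x - 7)² + 16(y - 4)² = 119 + 1225 + 256 = 1600
Divide through by 1600 to get (x - 7)²/64 + (y - 4)²/100 = 1.
Ellipse, center (7, 4), major axis vertical; a² = 100, b² = 64.
c² = a² - b² = 100 - 64 = 36, so c = 6.
Foci lie on the vertical axis through the center: (h, k ± c).

(7, -2) and (7, 10)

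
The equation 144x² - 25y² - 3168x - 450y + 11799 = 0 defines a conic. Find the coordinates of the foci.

(-2, -9) and (24, -9)

Collect terms: 144(x² - 22x) -25(y² + 18y) = -11799
Complete the square: 144(x - 11)² -25(y + 9)² = -11799 + 17424 - 2025 = 3600
Dividing both sides by 3600: (x - 11)²/25 - (y + 9)²/144 = 1
Hyperbola, center (11, -9), transverse axis horizontal; a² = 25, b² = 144.
c² = a² + b² = 25 + 144 = 169, so c = 13.
Foci lie on the horizontal axis through the center: (h ± c, k).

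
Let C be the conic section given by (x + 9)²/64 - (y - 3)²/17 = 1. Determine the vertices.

(-17, 3) and (-1, 3)

Center (-9, 3). The positive term is the x-term, so the transverse axis is horizontal; a² = 64, b² = 17.
a = 8. Vertices at (h ± a, k).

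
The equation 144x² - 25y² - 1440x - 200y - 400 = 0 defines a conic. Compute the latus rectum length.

288/5

Rearranging, 144(x² - 10x) -25(y² + 8y) = 400.
Completing the square gives 144(x - 5)² -25(y + 4)² = 400 + 3600 - 400 = 3600.
Dividing both sides by 3600: (x - 5)²/25 - (y + 4)²/144 = 1
Hyperbola, center (5, -4), transverse axis horizontal; a² = 25, b² = 144.
Latus rectum length = 2b²/a = 2·144/5 = 288/5.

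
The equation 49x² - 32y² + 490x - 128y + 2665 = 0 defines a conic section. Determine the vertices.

(-5, -9) and (-5, 5)

49(x² + 10x) -32(y² + 4y) = -2665
Complete the square: 49(x + 5)² -32(y + 2)² = -2665 + 1225 - 128 = -1568
Divide through by -1568 to get (y + 2)²/49 - (x + 5)²/32 = 1.
Hyperbola, center (-5, -2), transverse axis vertical; a² = 49, b² = 32.
a = 7. Vertices at (h, k ± a).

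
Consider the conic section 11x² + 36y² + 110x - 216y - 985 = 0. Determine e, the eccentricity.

Group: 11(x² + 10x) + 36(y² - 6y) = 985
Completing the square gives 11(x + 5)² + 36(y - 3)² = 985 + 275 + 324 = 1584.
Divide through by 1584 to get (x + 5)²/144 + (y - 3)²/44 = 1.
Ellipse, center (-5, 3), major axis horizontal; a² = 144, b² = 44.
c² = a² - b² = 100, so c = 10.
e = c/a = 10/12 = 5/6.

e = 5/6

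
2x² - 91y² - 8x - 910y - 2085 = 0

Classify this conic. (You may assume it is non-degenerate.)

hyperbola

No xy term. Coefficients of x² and y² are A = 2, C = -91.
A and C have opposite signs ⇒ hyperbola.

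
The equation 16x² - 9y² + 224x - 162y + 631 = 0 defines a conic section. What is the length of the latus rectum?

9

Rearranging, 16(x² + 14x) -9(y² + 18y) = -631.
Complete the square in x and y: 16(x + 7)² -9(y + 9)² = -631 + 784 - 729 = -576
Dividing both sides by -576: (y + 9)²/64 - (x + 7)²/36 = 1
Hyperbola, center (-7, -9), transverse axis vertical; a² = 64, b² = 36.
Latus rectum length = 2b²/a = 2·36/8 = 9.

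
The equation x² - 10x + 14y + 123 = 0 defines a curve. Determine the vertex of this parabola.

Only x is squared. Complete the square in x: (x - 5)² = -14(y + 7).
Vertex (5, -7); 4p = -14 so p = -7/2. Opens down.

(5, -7)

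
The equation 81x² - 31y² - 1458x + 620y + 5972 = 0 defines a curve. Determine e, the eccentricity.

e = 4√7/9

81(x² - 18x) -31(y² - 20y) = -5972
Complete the square in x and y: 81(x - 9)² -31(y - 10)² = -5972 + 6561 - 3100 = -2511
Divide by -2511: (y - 10)²/81 - (x - 9)²/31 = 1
Hyperbola, center (9, 10), transverse axis vertical; a² = 81, b² = 31.
c² = a² + b² = 112, so c = 4√7.
e = c/a = 4√7/9.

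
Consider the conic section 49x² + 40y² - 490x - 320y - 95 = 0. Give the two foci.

(5, 1) and (5, 7)

Group: 49(x² - 10x) + 40(y² - 8y) = 95
Complete the square: 49(x - 5)² + 40(y - 4)² = 95 + 1225 + 640 = 1960
Divide by 1960: (x - 5)²/40 + (y - 4)²/49 = 1
Ellipse, center (5, 4), major axis vertical; a² = 49, b² = 40.
c² = a² - b² = 49 - 40 = 9, so c = 3.
Foci lie on the vertical axis through the center: (h, k ± c).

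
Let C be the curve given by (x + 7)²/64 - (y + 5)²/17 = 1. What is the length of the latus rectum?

Center (-7, -5). The positive term is the x-term, so the transverse axis is horizontal; a² = 64, b² = 17.
Latus rectum length = 2b²/a = 2·17/8 = 17/4.

17/4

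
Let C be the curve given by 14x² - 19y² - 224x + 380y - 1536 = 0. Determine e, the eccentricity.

Group the x- and y-terms: 14(x² - 16x) -19(y² - 20y) = 1536
14(x - 8)² -19(y - 10)² = 1536 + 896 - 1900 = 532
Divide through by 532 to get (x - 8)²/38 - (y - 10)²/28 = 1.
Hyperbola, center (8, 10), transverse axis horizontal; a² = 38, b² = 28.
c² = a² + b² = 66, so c = √66.
e = c/a = √66/√38 = √627/19.

e = √627/19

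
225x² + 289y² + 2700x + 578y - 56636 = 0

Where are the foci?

(-14, -1) and (2, -1)

225(x² + 12x) + 289(y² + 2y) = 56636
Completing the square gives 225(x + 6)² + 289(y + 1)² = 56636 + 8100 + 289 = 65025.
Divide through by 65025 to get (x + 6)²/289 + (y + 1)²/225 = 1.
Ellipse, center (-6, -1), major axis horizontal; a² = 289, b² = 225.
c² = a² - b² = 289 - 225 = 64, so c = 8.
Foci lie on the horizontal axis through the center: (h ± c, k).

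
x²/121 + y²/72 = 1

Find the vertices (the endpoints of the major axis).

Center (0, 0). The larger denominator 121 sits under the x-term, so the major axis is horizontal; a² = 121, b² = 72.
a = 11. Vertices at (h ± a, k).

(-11, 0) and (11, 0)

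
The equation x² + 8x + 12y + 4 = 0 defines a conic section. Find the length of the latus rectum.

12

Only x is squared. Complete the square in x: (x + 4)² = -12(y - 1).
Vertex (-4, 1); 4p = -12 so p = -3. Opens down.
Latus rectum length = |4p| = 12.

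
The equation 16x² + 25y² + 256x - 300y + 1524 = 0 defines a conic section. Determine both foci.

(-11, 6) and (-5, 6)

Rearranging, 16(x² + 16x) + 25(y² - 12y) = -1524.
Complete the square in x and y: 16(x + 8)² + 25(y - 6)² = -1524 + 1024 + 900 = 400
Divide by 400: (x + 8)²/25 + (y - 6)²/16 = 1
Ellipse, center (-8, 6), major axis horizontal; a² = 25, b² = 16.
c² = a² - b² = 25 - 16 = 9, so c = 3.
Foci lie on the horizontal axis through the center: (h ± c, k).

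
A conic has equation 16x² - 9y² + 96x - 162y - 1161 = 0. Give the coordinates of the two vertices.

(-9, -9) and (3, -9)

16(x² + 6x) -9(y² + 18y) = 1161
16(x + 3)² -9(y + 9)² = 1161 + 144 - 729 = 576
Divide by 576: (x + 3)²/36 - (y + 9)²/64 = 1
Hyperbola, center (-3, -9), transverse axis horizontal; a² = 36, b² = 64.
a = 6. Vertices at (h ± a, k).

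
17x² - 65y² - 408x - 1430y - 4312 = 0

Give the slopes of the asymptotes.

√1105/65 and -√1105/65

Group the x- and y-terms: 17(x² - 24x) -65(y² + 22y) = 4312
Complete the square in x and y: 17(x - 12)² -65(y + 11)² = 4312 + 2448 - 7865 = -1105
Divide through by -1105 to get (y + 11)²/17 - (x - 12)²/65 = 1.
Hyperbola, center (12, -11), transverse axis vertical; a² = 17, b² = 65.
For a vertical hyperbola the asymptotes have slope ±a/b.
Here that is ±√17/√65 = ±√1105/65.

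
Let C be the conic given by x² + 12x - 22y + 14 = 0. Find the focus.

(-6, 9/2)

Only x is squared. Complete the square in x: (x + 6)² = 22(y + 1).
Vertex (-6, -1); 4p = 22 so p = 11/2. Opens up.
Focus is p units from the vertex along the axis: (h, k + p).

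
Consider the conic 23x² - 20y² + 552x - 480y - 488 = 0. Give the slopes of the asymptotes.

√115/10 and -√115/10

Group: 23(x² + 24x) -20(y² + 24y) = 488
Completing the square gives 23(x + 12)² -20(y + 12)² = 488 + 3312 - 2880 = 920.
Divide through by 920 to get (x + 12)²/40 - (y + 12)²/46 = 1.
Hyperbola, center (-12, -12), transverse axis horizontal; a² = 40, b² = 46.
For a horizontal hyperbola the asymptotes have slope ±b/a.
Here that is ±√46/2√10 = ±√115/10.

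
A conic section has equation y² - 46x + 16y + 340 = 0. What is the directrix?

x = -11/2

Only y is squared. Complete the square in y: (y + 8)² = 46(x - 6).
Vertex (6, -8); 4p = 46 so p = 23/2. Opens right.
Directrix is the vertical line x = h − p = 6 − (23/2) = -11/2.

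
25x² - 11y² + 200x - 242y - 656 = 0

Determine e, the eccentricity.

Group the x- and y-terms: 25(x² + 8x) -11(y² + 22y) = 656
Complete the square in x and y: 25(x + 4)² -11(y + 11)² = 656 + 400 - 1331 = -275
Divide by -275: (y + 11)²/25 - (x + 4)²/11 = 1
Hyperbola, center (-4, -11), transverse axis vertical; a² = 25, b² = 11.
c² = a² + b² = 36, so c = 6.
e = c/a = 6/5.

e = 6/5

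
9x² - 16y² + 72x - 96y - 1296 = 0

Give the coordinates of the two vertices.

(-16, -3) and (8, -3)

Collect terms: 9(x² + 8x) -16(y² + 6y) = 1296
9(x + 4)² -16(y + 3)² = 1296 + 144 - 144 = 1296
Divide by 1296: (x + 4)²/144 - (y + 3)²/81 = 1
Hyperbola, center (-4, -3), transverse axis horizontal; a² = 144, b² = 81.
a = 12. Vertices at (h ± a, k).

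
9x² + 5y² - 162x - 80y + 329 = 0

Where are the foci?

Group the x- and y-terms: 9(x² - 18x) + 5(y² - 16y) = -329
9(x - 9)² + 5(y - 8)² = -329 + 729 + 320 = 720
Divide through by 720 to get (x - 9)²/80 + (y - 8)²/144 = 1.
Ellipse, center (9, 8), major axis vertical; a² = 144, b² = 80.
c² = a² - b² = 144 - 80 = 64, so c = 8.
Foci lie on the vertical axis through the center: (h, k ± c).

(9, 0) and (9, 16)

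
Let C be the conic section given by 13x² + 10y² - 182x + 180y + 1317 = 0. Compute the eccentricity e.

Rearranging, 13(x² - 14x) + 10(y² + 18y) = -1317.
Complete the square in x and y: 13(x - 7)² + 10(y + 9)² = -1317 + 637 + 810 = 130
Divide by 130: (x - 7)²/10 + (y + 9)²/13 = 1
Ellipse, center (7, -9), major axis vertical; a² = 13, b² = 10.
c² = a² - b² = 3, so c = √3.
e = c/a = √3/√13 = √39/13.

e = √39/13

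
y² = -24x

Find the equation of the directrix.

x = 6

Vertex (0, 0); 4p = -24 so p = -6. Opens left.
Directrix is the vertical line x = h − p = 0 − (-6) = 6.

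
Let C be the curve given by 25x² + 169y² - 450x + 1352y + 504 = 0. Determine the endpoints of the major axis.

(-4, -4) and (22, -4)

Rearranging, 25(x² - 18x) + 169(y² + 8y) = -504.
25(x - 9)² + 169(y + 4)² = -504 + 2025 + 2704 = 4225
Divide through by 4225 to get (x - 9)²/169 + (y + 4)²/25 = 1.
Ellipse, center (9, -4), major axis horizontal; a² = 169, b² = 25.
a = 13. Vertices at (h ± a, k).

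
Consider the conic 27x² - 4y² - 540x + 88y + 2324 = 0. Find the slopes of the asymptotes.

Group the x- and y-terms: 27(x² - 20x) -4(y² - 22y) = -2324
Completing the square gives 27(x - 10)² -4(y - 11)² = -2324 + 2700 - 484 = -108.
Divide by -108: (y - 11)²/27 - (x - 10)²/4 = 1
Hyperbola, center (10, 11), transverse axis vertical; a² = 27, b² = 4.
For a vertical hyperbola the asymptotes have slope ±a/b.
Here that is ±3√3/2.

3√3/2 and -3√3/2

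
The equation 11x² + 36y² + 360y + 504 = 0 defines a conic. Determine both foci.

Rearranging, 11x² + 36(y² + 10y) = -504.
11x² + 36(y + 5)² = -504 + 0 + 900 = 396
Dividing both sides by 396: x²/36 + (y + 5)²/11 = 1
Ellipse, center (0, -5), major axis horizontal; a² = 36, b² = 11.
c² = a² - b² = 36 - 11 = 25, so c = 5.
Foci lie on the horizontal axis through the center: (h ± c, k).

(-5, -5) and (5, -5)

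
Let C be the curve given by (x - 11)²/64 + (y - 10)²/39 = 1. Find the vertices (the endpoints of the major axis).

Center (11, 10). The larger denominator 64 sits under the x-term, so the major axis is horizontal; a² = 64, b² = 39.
a = 8. Vertices at (h ± a, k).

(3, 10) and (19, 10)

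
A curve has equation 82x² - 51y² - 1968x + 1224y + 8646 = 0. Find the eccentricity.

e = √10906/82

82(x² - 24x) -51(y² - 24y) = -8646
Completing the square gives 82(x - 12)² -51(y - 12)² = -8646 + 11808 - 7344 = -4182.
Divide through by -4182 to get (y - 12)²/82 - (x - 12)²/51 = 1.
Hyperbola, center (12, 12), transverse axis vertical; a² = 82, b² = 51.
c² = a² + b² = 133, so c = √133.
e = c/a = √133/√82 = √10906/82.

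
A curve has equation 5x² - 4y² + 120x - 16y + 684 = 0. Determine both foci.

(-15, -2) and (-9, -2)

Rearranging, 5(x² + 24x) -4(y² + 4y) = -684.
Complete the square in x and y: 5(x + 12)² -4(y + 2)² = -684 + 720 - 16 = 20
Divide through by 20 to get (x + 12)²/4 - (y + 2)²/5 = 1.
Hyperbola, center (-12, -2), transverse axis horizontal; a² = 4, b² = 5.
c² = a² + b² = 4 + 5 = 9, so c = 3.
Foci lie on the horizontal axis through the center: (h ± c, k).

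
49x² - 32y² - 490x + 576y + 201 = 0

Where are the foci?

Group the x- and y-terms: 49(x² - 10x) -32(y² - 18y) = -201
Complete the square: 49(x - 5)² -32(y - 9)² = -201 + 1225 - 2592 = -1568
Divide through by -1568 to get (y - 9)²/49 - (x - 5)²/32 = 1.
Hyperbola, center (5, 9), transverse axis vertical; a² = 49, b² = 32.
c² = a² + b² = 49 + 32 = 81, so c = 9.
Foci lie on the vertical axis through the center: (h, k ± c).

(5, 0) and (5, 18)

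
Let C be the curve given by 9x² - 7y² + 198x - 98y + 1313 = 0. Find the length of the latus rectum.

Collect terms: 9(x² + 22x) -7(y² + 14y) = -1313
Complete the square in x and y: 9(x + 11)² -7(y + 7)² = -1313 + 1089 - 343 = -567
Divide by -567: (y + 7)²/81 - (x + 11)²/63 = 1
Hyperbola, center (-11, -7), transverse axis vertical; a² = 81, b² = 63.
Latus rectum length = 2b²/a = 2·63/9 = 14.

14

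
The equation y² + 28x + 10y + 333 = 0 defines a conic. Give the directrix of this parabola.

Only y is squared. Complete the square in y: (y + 5)² = -28(x + 11).
Vertex (-11, -5); 4p = -28 so p = -7. Opens left.
Directrix is the vertical line x = h − p = -11 − (-7) = -4.

x = -4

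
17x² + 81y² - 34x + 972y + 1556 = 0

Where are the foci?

(-7, -6) and (9, -6)

Group the x- and y-terms: 17(x² - 2x) + 81(y² + 12y) = -1556
Complete the square in x and y: 17(x - 1)² + 81(y + 6)² = -1556 + 17 + 2916 = 1377
Divide by 1377: (x - 1)²/81 + (y + 6)²/17 = 1
Ellipse, center (1, -6), major axis horizontal; a² = 81, b² = 17.
c² = a² - b² = 81 - 17 = 64, so c = 8.
Foci lie on the horizontal axis through the center: (h ± c, k).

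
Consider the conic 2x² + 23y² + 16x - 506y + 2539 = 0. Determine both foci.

Group: 2(x² + 8x) + 23(y² - 22y) = -2539
2(x + 4)² + 23(y - 11)² = -2539 + 32 + 2783 = 276
Divide by 276: (x + 4)²/138 + (y - 11)²/12 = 1
Ellipse, center (-4, 11), major axis horizontal; a² = 138, b² = 12.
c² = a² - b² = 138 - 12 = 126, so c = 3√14.
Foci lie on the horizontal axis through the center: (h ± c, k).

(-4 - 3√14, 11) and (-4 + 3√14, 11)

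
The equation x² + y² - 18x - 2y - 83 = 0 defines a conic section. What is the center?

(9, 1)

Collect terms: (x² - 18x) + (y² - 2y) = 83
Complete the square in x and y: (x - 9)² + (y - 1)² = 83 + 81 + 1 = 165
So (x - 9)² + (y - 1)² = 165.
Circle centered at (9, 1) with r² = 165.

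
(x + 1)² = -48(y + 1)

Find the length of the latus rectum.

Vertex (-1, -1); 4p = -48 so p = -12. Opens down.
Latus rectum length = |4p| = 48.

48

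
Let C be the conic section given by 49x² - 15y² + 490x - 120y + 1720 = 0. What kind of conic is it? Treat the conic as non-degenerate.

No xy term. Coefficients of x² and y² are A = 49, C = -15.
A and C have opposite signs ⇒ hyperbola.

hyperbola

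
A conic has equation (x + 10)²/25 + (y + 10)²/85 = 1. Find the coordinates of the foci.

(-10, -10 - 2√15) and (-10, -10 + 2√15)

Center (-10, -10). The larger denominator 85 sits under the y-term, so the major axis is vertical; a² = 85, b² = 25.
c² = a² - b² = 85 - 25 = 60, so c = 2√15.
Foci lie on the vertical axis through the center: (h, k ± c).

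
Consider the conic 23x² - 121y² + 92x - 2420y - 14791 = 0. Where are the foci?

Group the x- and y-terms: 23(x² + 4x) -121(y² + 20y) = 14791
Complete the square in x and y: 23(x + 2)² -121(y + 10)² = 14791 + 92 - 12100 = 2783
Dividing both sides by 2783: (x + 2)²/121 - (y + 10)²/23 = 1
Hyperbola, center (-2, -10), transverse axis horizontal; a² = 121, b² = 23.
c² = a² + b² = 121 + 23 = 144, so c = 12.
Foci lie on the horizontal axis through the center: (h ± c, k).

(-14, -10) and (10, -10)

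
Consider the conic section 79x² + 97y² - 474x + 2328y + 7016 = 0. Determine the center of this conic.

Group the x- and y-terms: 79(x² - 6x) + 97(y² + 24y) = -7016
Complete the square: 79(x - 3)² + 97(y + 12)² = -7016 + 711 + 13968 = 7663
Divide by 7663: (x - 3)²/97 + (y + 12)²/79 = 1
Ellipse with center (3, -12).

(3, -12)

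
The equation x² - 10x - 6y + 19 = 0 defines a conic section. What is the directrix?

Only x is squared. Complete the square in x: (x - 5)² = 6(y + 1).
Vertex (5, -1); 4p = 6 so p = 3/2. Opens up.
Directrix is the horizontal line y = k − p = -1 − (3/2) = -5/2.

y = -5/2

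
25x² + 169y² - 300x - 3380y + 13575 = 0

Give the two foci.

25(x² - 12x) + 169(y² - 20y) = -13575
Complete the square: 25(x - 6)² + 169(y - 10)² = -13575 + 900 + 16900 = 4225
Divide through by 4225 to get (x - 6)²/169 + (y - 10)²/25 = 1.
Ellipse, center (6, 10), major axis horizontal; a² = 169, b² = 25.
c² = a² - b² = 169 - 25 = 144, so c = 12.
Foci lie on the horizontal axis through the center: (h ± c, k).

(-6, 10) and (18, 10)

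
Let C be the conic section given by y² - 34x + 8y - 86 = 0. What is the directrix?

x = -23/2

Only y is squared. Complete the square in y: (y + 4)² = 34(x + 3).
Vertex (-3, -4); 4p = 34 so p = 17/2. Opens right.
Directrix is the vertical line x = h − p = -3 − (17/2) = -23/2.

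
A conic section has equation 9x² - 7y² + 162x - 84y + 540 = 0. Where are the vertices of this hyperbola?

(-9, -9) and (-9, -3)

Group: 9(x² + 18x) -7(y² + 12y) = -540
9(x + 9)² -7(y + 6)² = -540 + 729 - 252 = -63
Divide by -63: (y + 6)²/9 - (x + 9)²/7 = 1
Hyperbola, center (-9, -6), transverse axis vertical; a² = 9, b² = 7.
a = 3. Vertices at (h, k ± a).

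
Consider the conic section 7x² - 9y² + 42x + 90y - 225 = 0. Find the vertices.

Group: 7(x² + 6x) -9(y² - 10y) = 225
Complete the square in x and y: 7(x + 3)² -9(y - 5)² = 225 + 63 - 225 = 63
Dividing both sides by 63: (x + 3)²/9 - (y - 5)²/7 = 1
Hyperbola, center (-3, 5), transverse axis horizontal; a² = 9, b² = 7.
a = 3. Vertices at (h ± a, k).

(-6, 5) and (0, 5)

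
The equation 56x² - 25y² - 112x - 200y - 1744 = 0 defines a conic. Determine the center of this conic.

(1, -4)

56(x² - 2x) -25(y² + 8y) = 1744
Complete the square in x and y: 56(x - 1)² -25(y + 4)² = 1744 + 56 - 400 = 1400
Dividing both sides by 1400: (x - 1)²/25 - (y + 4)²/56 = 1
Hyperbola with center (1, -4).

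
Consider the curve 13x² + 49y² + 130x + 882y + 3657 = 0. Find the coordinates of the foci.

Rearranging, 13(x² + 10x) + 49(y² + 18y) = -3657.
Completing the square gives 13(x + 5)² + 49(y + 9)² = -3657 + 325 + 3969 = 637.
Divide by 637: (x + 5)²/49 + (y + 9)²/13 = 1
Ellipse, center (-5, -9), major axis horizontal; a² = 49, b² = 13.
c² = a² - b² = 49 - 13 = 36, so c = 6.
Foci lie on the horizontal axis through the center: (h ± c, k).

(-11, -9) and (1, -9)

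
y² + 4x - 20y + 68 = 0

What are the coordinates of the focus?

(7, 10)

Only y is squared. Complete the square in y: (y - 10)² = -4(x - 8).
Vertex (8, 10); 4p = -4 so p = -1. Opens left.
Focus is p units from the vertex along the axis: (h + p, k).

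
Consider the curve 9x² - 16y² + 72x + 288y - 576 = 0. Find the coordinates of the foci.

(-4, -1) and (-4, 19)

9(x² + 8x) -16(y² - 18y) = 576
Completing the square gives 9(x + 4)² -16(y - 9)² = 576 + 144 - 1296 = -576.
Divide by -576: (y - 9)²/36 - (x + 4)²/64 = 1
Hyperbola, center (-4, 9), transverse axis vertical; a² = 36, b² = 64.
c² = a² + b² = 36 + 64 = 100, so c = 10.
Foci lie on the vertical axis through the center: (h, k ± c).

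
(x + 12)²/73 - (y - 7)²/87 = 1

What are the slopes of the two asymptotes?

Center (-12, 7). The positive term is the x-term, so the transverse axis is horizontal; a² = 73, b² = 87.
For a horizontal hyperbola the asymptotes have slope ±b/a.
Here that is ±√87/√73 = ±√6351/73.

√6351/73 and -√6351/73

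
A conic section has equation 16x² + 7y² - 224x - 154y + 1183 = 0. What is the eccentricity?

Group: 16(x² - 14x) + 7(y² - 22y) = -1183
Complete the square in x and y: 16(x - 7)² + 7(y - 11)² = -1183 + 784 + 847 = 448
Divide by 448: (x - 7)²/28 + (y - 11)²/64 = 1
Ellipse, center (7, 11), major axis vertical; a² = 64, b² = 28.
c² = a² - b² = 36, so c = 6.
e = c/a = 6/8 = 3/4.

e = 3/4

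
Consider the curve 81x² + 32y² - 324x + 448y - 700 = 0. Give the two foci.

81(x² - 4x) + 32(y² + 14y) = 700
Complete the square: 81(x - 2)² + 32(y + 7)² = 700 + 324 + 1568 = 2592
Dividing both sides by 2592: (x - 2)²/32 + (y + 7)²/81 = 1
Ellipse, center (2, -7), major axis vertical; a² = 81, b² = 32.
c² = a² - b² = 81 - 32 = 49, so c = 7.
Foci lie on the vertical axis through the center: (h, k ± c).

(2, -14) and (2, 0)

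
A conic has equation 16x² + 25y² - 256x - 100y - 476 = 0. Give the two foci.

Group the x- and y-terms: 16(x² - 16x) + 25(y² - 4y) = 476
Complete the square: 16(x - 8)² + 25(y - 2)² = 476 + 1024 + 100 = 1600
Divide by 1600: (x - 8)²/100 + (y - 2)²/64 = 1
Ellipse, center (8, 2), major axis horizontal; a² = 100, b² = 64.
c² = a² - b² = 100 - 64 = 36, so c = 6.
Foci lie on the horizontal axis through the center: (h ± c, k).

(2, 2) and (14, 2)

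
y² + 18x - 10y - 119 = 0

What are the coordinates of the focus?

Only y is squared. Complete the square in y: (y - 5)² = -18(x - 8).
Vertex (8, 5); 4p = -18 so p = -9/2. Opens left.
Focus is p units from the vertex along the axis: (h + p, k).

(7/2, 5)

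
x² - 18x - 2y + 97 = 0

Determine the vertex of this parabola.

(9, 8)

Only x is squared. Complete the square in x: (x - 9)² = 2(y - 8).
Vertex (9, 8); 4p = 2 so p = 1/2. Opens up.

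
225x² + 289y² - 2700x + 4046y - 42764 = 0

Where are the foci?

(-2, -7) and (14, -7)

225(x² - 12x) + 289(y² + 14y) = 42764
Completing the square gives 225(x - 6)² + 289(y + 7)² = 42764 + 8100 + 14161 = 65025.
Divide by 65025: (x - 6)²/289 + (y + 7)²/225 = 1
Ellipse, center (6, -7), major axis horizontal; a² = 289, b² = 225.
c² = a² - b² = 289 - 225 = 64, so c = 8.
Foci lie on the horizontal axis through the center: (h ± c, k).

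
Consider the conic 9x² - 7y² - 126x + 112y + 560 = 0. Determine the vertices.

Group: 9(x² - 14x) -7(y² - 16y) = -560
Complete the square in x and y: 9(x - 7)² -7(y - 8)² = -560 + 441 - 448 = -567
Divide by -567: (y - 8)²/81 - (x - 7)²/63 = 1
Hyperbola, center (7, 8), transverse axis vertical; a² = 81, b² = 63.
a = 9. Vertices at (h, k ± a).

(7, -1) and (7, 17)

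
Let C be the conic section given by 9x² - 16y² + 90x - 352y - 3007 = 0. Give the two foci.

(-20, -11) and (10, -11)

Group the x- and y-terms: 9(x² + 10x) -16(y² + 22y) = 3007
Complete the square: 9(x + 5)² -16(y + 11)² = 3007 + 225 - 1936 = 1296
Divide through by 1296 to get (x + 5)²/144 - (y + 11)²/81 = 1.
Hyperbola, center (-5, -11), transverse axis horizontal; a² = 144, b² = 81.
c² = a² + b² = 144 + 81 = 225, so c = 15.
Foci lie on the horizontal axis through the center: (h ± c, k).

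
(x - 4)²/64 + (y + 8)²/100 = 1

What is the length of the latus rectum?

Center (4, -8). The larger denominator 100 sits under the y-term, so the major axis is vertical; a² = 100, b² = 64.
Latus rectum length = 2b²/a = 2·64/10 = 64/5.

64/5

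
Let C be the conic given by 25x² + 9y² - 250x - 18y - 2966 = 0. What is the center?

(5, 1)

Rearranging, 25(x² - 10x) + 9(y² - 2y) = 2966.
25(x - 5)² + 9(y - 1)² = 2966 + 625 + 9 = 3600
Divide through by 3600 to get (x - 5)²/144 + (y - 1)²/400 = 1.
Ellipse with center (5, 1).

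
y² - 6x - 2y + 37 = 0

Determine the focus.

Only y is squared. Complete the square in y: (y - 1)² = 6(x - 6).
Vertex (6, 1); 4p = 6 so p = 3/2. Opens right.
Focus is p units from the vertex along the axis: (h + p, k).

(15/2, 1)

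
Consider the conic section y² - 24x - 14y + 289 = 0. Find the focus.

(16, 7)

Only y is squared. Complete the square in y: (y - 7)² = 24(x - 10).
Vertex (10, 7); 4p = 24 so p = 6. Opens right.
Focus is p units from the vertex along the axis: (h + p, k).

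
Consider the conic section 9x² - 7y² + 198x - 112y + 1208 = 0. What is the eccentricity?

e = 4/3

Group the x- and y-terms: 9(x² + 22x) -7(y² + 16y) = -1208
Complete the square: 9(x + 11)² -7(y + 8)² = -1208 + 1089 - 448 = -567
Divide by -567: (y + 8)²/81 - (x + 11)²/63 = 1
Hyperbola, center (-11, -8), transverse axis vertical; a² = 81, b² = 63.
c² = a² + b² = 144, so c = 12.
e = c/a = 12/9 = 4/3.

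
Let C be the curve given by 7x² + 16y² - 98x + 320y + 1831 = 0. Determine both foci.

(4, -10) and (10, -10)

7(x² - 14x) + 16(y² + 20y) = -1831
7(x - 7)² + 16(y + 10)² = -1831 + 343 + 1600 = 112
Divide through by 112 to get (x - 7)²/16 + (y + 10)²/7 = 1.
Ellipse, center (7, -10), major axis horizontal; a² = 16, b² = 7.
c² = a² - b² = 16 - 7 = 9, so c = 3.
Foci lie on the horizontal axis through the center: (h ± c, k).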